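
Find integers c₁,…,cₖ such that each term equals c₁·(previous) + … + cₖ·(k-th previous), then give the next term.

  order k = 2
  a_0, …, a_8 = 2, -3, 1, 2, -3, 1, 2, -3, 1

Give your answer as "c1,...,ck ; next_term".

-1,-1 ; 2

  a_2 = -1·-3 + -1·2 = 1
  a_3 = -1·1 + -1·-3 = 2
  a_4 = -1·2 + -1·1 = -3
  a_5 = -1·-3 + -1·2 = 1
  a_6 = -1·1 + -1·-3 = 2
  a_7 = -1·2 + -1·1 = -3
  a_8 = -1·-3 + -1·2 = 1
  a_9 = -1·1 + -1·-3 = 2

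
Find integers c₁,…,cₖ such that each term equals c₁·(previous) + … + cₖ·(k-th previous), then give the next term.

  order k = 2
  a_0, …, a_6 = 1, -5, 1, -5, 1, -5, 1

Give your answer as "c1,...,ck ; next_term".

  a_2 = 0·-5 + 1·1 = 1
  a_3 = 0·1 + 1·-5 = -5
  a_4 = 0·-5 + 1·1 = 1
  a_5 = 0·1 + 1·-5 = -5
  a_6 = 0·-5 + 1·1 = 1
  a_7 = 0·1 + 1·-5 = -5

0,1 ; -5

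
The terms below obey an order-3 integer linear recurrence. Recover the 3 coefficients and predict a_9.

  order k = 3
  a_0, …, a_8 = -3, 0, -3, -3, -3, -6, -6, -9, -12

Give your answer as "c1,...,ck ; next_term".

0,1,1 ; -15

  a_3 = 0·-3 + 1·0 + 1·-3 = -3
  a_4 = 0·-3 + 1·-3 + 1·0 = -3
  a_5 = 0·-3 + 1·-3 + 1·-3 = -6
  a_6 = 0·-6 + 1·-3 + 1·-3 = -6
  a_7 = 0·-6 + 1·-6 + 1·-3 = -9
  a_8 = 0·-9 + 1·-6 + 1·-6 = -12
  a_9 = 0·-12 + 1·-9 + 1·-6 = -15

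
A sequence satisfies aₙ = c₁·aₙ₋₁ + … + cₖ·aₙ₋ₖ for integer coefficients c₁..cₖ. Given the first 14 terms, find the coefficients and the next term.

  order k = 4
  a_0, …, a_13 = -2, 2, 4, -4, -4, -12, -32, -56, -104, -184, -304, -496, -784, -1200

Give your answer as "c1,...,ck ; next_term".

2,0,0,-2 ; -1792

  a_4 = 2·-4 + 0·4 + 0·2 + -2·-2 = -4
  a_5 = 2·-4 + 0·-4 + 0·4 + -2·2 = -12
  a_6 = 2·-12 + 0·-4 + 0·-4 + -2·4 = -32
  a_7 = 2·-32 + 0·-12 + 0·-4 + -2·-4 = -56
  a_8 = 2·-56 + 0·-32 + 0·-12 + -2·-4 = -104
  a_9 = 2·-104 + 0·-56 + 0·-32 + -2·-12 = -184
  a_10 = 2·-184 + 0·-104 + 0·-56 + -2·-32 = -304
  a_11 = 2·-304 + 0·-184 + 0·-104 + -2·-56 = -496
  a_12 = 2·-496 + 0·-304 + 0·-184 + -2·-104 = -784
  a_13 = 2·-784 + 0·-496 + 0·-304 + -2·-184 = -1200
  a_14 = 2·-1200 + 0·-784 + 0·-496 + -2·-304 = -1792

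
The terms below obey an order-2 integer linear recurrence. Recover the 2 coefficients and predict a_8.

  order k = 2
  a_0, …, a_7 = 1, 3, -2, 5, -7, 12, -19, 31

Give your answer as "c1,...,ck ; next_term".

-1,1 ; -50

  a_2 = -1·3 + 1·1 = -2
  a_3 = -1·-2 + 1·3 = 5
  a_4 = -1·5 + 1·-2 = -7
  a_5 = -1·-7 + 1·5 = 12
  a_6 = -1·12 + 1·-7 = -19
  a_7 = -1·-19 + 1·12 = 31
  a_8 = -1·31 + 1·-19 = -50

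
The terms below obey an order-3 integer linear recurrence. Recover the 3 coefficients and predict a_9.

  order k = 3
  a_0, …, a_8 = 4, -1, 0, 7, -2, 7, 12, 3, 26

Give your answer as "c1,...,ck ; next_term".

  a_3 = 0·0 + 1·-1 + 2·4 = 7
  a_4 = 0·7 + 1·0 + 2·-1 = -2
  a_5 = 0·-2 + 1·7 + 2·0 = 7
  a_6 = 0·7 + 1·-2 + 2·7 = 12
  a_7 = 0·12 + 1·7 + 2·-2 = 3
  a_8 = 0·3 + 1·12 + 2·7 = 26
  a_9 = 0·26 + 1·3 + 2·12 = 27

0,1,2 ; 27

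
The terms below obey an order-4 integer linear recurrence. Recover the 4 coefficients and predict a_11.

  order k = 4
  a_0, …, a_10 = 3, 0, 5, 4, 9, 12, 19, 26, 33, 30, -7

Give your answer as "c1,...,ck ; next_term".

  a_4 = 3·4 + 0·5 + -3·0 + -1·3 = 9
  a_5 = 3·9 + 0·4 + -3·5 + -1·0 = 12
  a_6 = 3·12 + 0·9 + -3·4 + -1·5 = 19
  a_7 = 3·19 + 0·12 + -3·9 + -1·4 = 26
  a_8 = 3·26 + 0·19 + -3·12 + -1·9 = 33
  a_9 = 3·33 + 0·26 + -3·19 + -1·12 = 30
  a_10 = 3·30 + 0·33 + -3·26 + -1·19 = -7
  a_11 = 3·-7 + 0·30 + -3·33 + -1·26 = -146

3,0,-3,-1 ; -146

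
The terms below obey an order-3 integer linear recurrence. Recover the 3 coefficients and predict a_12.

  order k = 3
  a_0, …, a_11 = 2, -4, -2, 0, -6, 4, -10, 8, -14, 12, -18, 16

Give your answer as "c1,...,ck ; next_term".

-1,1,1 ; -22

  a_3 = -1·-2 + 1·-4 + 1·2 = 0
  a_4 = -1·0 + 1·-2 + 1·-4 = -6
  a_5 = -1·-6 + 1·0 + 1·-2 = 4
  a_6 = -1·4 + 1·-6 + 1·0 = -10
  a_7 = -1·-10 + 1·4 + 1·-6 = 8
  a_8 = -1·8 + 1·-10 + 1·4 = -14
  a_9 = -1·-14 + 1·8 + 1·-10 = 12
  a_10 = -1·12 + 1·-14 + 1·8 = -18
  a_11 = -1·-18 + 1·12 + 1·-14 = 16
  a_12 = -1·16 + 1·-18 + 1·12 = -22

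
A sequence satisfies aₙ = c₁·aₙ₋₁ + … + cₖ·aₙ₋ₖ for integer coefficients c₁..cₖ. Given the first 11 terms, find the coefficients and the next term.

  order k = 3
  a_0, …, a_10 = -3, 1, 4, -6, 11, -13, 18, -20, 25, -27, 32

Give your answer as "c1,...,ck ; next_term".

  a_3 = -1·4 + 1·1 + 1·-3 = -6
  a_4 = -1·-6 + 1·4 + 1·1 = 11
  a_5 = -1·11 + 1·-6 + 1·4 = -13
  a_6 = -1·-13 + 1·11 + 1·-6 = 18
  a_7 = -1·18 + 1·-13 + 1·11 = -20
  a_8 = -1·-20 + 1·18 + 1·-13 = 25
  a_9 = -1·25 + 1·-20 + 1·18 = -27
  a_10 = -1·-27 + 1·25 + 1·-20 = 32
  a_11 = -1·32 + 1·-27 + 1·25 = -34

-1,1,1 ; -34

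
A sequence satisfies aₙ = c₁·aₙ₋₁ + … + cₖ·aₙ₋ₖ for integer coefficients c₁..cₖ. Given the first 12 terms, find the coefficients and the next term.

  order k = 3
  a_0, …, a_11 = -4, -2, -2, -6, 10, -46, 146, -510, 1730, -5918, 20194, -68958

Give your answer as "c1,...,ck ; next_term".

-3,2,2 ; 235426

  a_3 = -3·-2 + 2·-2 + 2·-4 = -6
  a_4 = -3·-6 + 2·-2 + 2·-2 = 10
  a_5 = -3·10 + 2·-6 + 2·-2 = -46
  a_6 = -3·-46 + 2·10 + 2·-6 = 146
  a_7 = -3·146 + 2·-46 + 2·10 = -510
  a_8 = -3·-510 + 2·146 + 2·-46 = 1730
  a_9 = -3·1730 + 2·-510 + 2·146 = -5918
  a_10 = -3·-5918 + 2·1730 + 2·-510 = 20194
  a_11 = -3·20194 + 2·-5918 + 2·1730 = -68958
  a_12 = -3·-68958 + 2·20194 + 2·-5918 = 235426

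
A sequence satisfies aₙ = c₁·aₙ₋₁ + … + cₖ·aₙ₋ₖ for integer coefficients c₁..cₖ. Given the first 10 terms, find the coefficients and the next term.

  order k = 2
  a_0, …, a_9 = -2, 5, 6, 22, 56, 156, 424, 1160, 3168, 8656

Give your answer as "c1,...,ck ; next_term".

  a_2 = 2·5 + 2·-2 = 6
  a_3 = 2·6 + 2·5 = 22
  a_4 = 2·22 + 2·6 = 56
  a_5 = 2·56 + 2·22 = 156
  a_6 = 2·156 + 2·56 = 424
  a_7 = 2·424 + 2·156 = 1160
  a_8 = 2·1160 + 2·424 = 3168
  a_9 = 2·3168 + 2·1160 = 8656
  a_10 = 2·8656 + 2·3168 = 23648

2,2 ; 23648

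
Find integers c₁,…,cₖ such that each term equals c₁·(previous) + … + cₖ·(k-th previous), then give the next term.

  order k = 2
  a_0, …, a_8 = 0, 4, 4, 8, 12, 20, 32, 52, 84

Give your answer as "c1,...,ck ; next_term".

1,1 ; 136

  a_2 = 1·4 + 1·0 = 4
  a_3 = 1·4 + 1·4 = 8
  a_4 = 1·8 + 1·4 = 12
  a_5 = 1·12 + 1·8 = 20
  a_6 = 1·20 + 1·12 = 32
  a_7 = 1·32 + 1·20 = 52
  a_8 = 1·52 + 1·32 = 84
  a_9 = 1·84 + 1·52 = 136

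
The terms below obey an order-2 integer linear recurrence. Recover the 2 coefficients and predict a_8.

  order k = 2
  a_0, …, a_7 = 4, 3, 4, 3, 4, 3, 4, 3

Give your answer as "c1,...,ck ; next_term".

  a_2 = 0·3 + 1·4 = 4
  a_3 = 0·4 + 1·3 = 3
  a_4 = 0·3 + 1·4 = 4
  a_5 = 0·4 + 1·3 = 3
  a_6 = 0·3 + 1·4 = 4
  a_7 = 0·4 + 1·3 = 3
  a_8 = 0·3 + 1·4 = 4

0,1 ; 4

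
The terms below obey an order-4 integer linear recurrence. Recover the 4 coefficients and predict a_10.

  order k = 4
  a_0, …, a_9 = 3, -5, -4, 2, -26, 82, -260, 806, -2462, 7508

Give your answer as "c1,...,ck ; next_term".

-3,1,2,-2 ; -22854

  a_4 = -3·2 + 1·-4 + 2·-5 + -2·3 = -26
  a_5 = -3·-26 + 1·2 + 2·-4 + -2·-5 = 82
  a_6 = -3·82 + 1·-26 + 2·2 + -2·-4 = -260
  a_7 = -3·-260 + 1·82 + 2·-26 + -2·2 = 806
  a_8 = -3·806 + 1·-260 + 2·82 + -2·-26 = -2462
  a_9 = -3·-2462 + 1·806 + 2·-260 + -2·82 = 7508
  a_10 = -3·7508 + 1·-2462 + 2·806 + -2·-260 = -22854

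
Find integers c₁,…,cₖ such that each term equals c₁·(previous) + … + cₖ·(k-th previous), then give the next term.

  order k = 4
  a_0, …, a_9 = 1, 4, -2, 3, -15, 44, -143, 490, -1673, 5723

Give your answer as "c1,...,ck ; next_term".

  a_4 = -4·3 + -2·-2 + -1·4 + -3·1 = -15
  a_5 = -4·-15 + -2·3 + -1·-2 + -3·4 = 44
  a_6 = -4·44 + -2·-15 + -1·3 + -3·-2 = -143
  a_7 = -4·-143 + -2·44 + -1·-15 + -3·3 = 490
  a_8 = -4·490 + -2·-143 + -1·44 + -3·-15 = -1673
  a_9 = -4·-1673 + -2·490 + -1·-143 + -3·44 = 5723
  a_10 = -4·5723 + -2·-1673 + -1·490 + -3·-143 = -19607

-4,-2,-1,-3 ; -19607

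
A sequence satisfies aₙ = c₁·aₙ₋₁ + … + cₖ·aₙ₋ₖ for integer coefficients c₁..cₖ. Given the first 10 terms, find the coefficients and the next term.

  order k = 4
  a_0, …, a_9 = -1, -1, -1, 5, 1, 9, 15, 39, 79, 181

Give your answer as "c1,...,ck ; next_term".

1,2,1,1 ; 393

  a_4 = 1·5 + 2·-1 + 1·-1 + 1·-1 = 1
  a_5 = 1·1 + 2·5 + 1·-1 + 1·-1 = 9
  a_6 = 1·9 + 2·1 + 1·5 + 1·-1 = 15
  a_7 = 1·15 + 2·9 + 1·1 + 1·5 = 39
  a_8 = 1·39 + 2·15 + 1·9 + 1·1 = 79
  a_9 = 1·79 + 2·39 + 1·15 + 1·9 = 181
  a_10 = 1·181 + 2·79 + 1·39 + 1·15 = 393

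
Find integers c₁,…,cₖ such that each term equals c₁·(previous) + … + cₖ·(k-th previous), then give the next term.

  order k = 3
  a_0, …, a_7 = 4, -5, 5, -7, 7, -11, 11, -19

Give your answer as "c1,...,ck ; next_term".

  a_3 = -1·5 + 2·-5 + 2·4 = -7
  a_4 = -1·-7 + 2·5 + 2·-5 = 7
  a_5 = -1·7 + 2·-7 + 2·5 = -11
  a_6 = -1·-11 + 2·7 + 2·-7 = 11
  a_7 = -1·11 + 2·-11 + 2·7 = -19
  a_8 = -1·-19 + 2·11 + 2·-11 = 19

-1,2,2 ; 19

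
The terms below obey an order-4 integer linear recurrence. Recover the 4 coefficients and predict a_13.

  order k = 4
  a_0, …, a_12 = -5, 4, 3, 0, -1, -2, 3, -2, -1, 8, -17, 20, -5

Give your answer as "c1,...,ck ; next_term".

  a_4 = -2·0 + -2·3 + 0·4 + -1·-5 = -1
  a_5 = -2·-1 + -2·0 + 0·3 + -1·4 = -2
  a_6 = -2·-2 + -2·-1 + 0·0 + -1·3 = 3
  a_7 = -2·3 + -2·-2 + 0·-1 + -1·0 = -2
  a_8 = -2·-2 + -2·3 + 0·-2 + -1·-1 = -1
  a_9 = -2·-1 + -2·-2 + 0·3 + -1·-2 = 8
  a_10 = -2·8 + -2·-1 + 0·-2 + -1·3 = -17
  a_11 = -2·-17 + -2·8 + 0·-1 + -1·-2 = 20
  a_12 = -2·20 + -2·-17 + 0·8 + -1·-1 = -5
  a_13 = -2·-5 + -2·20 + 0·-17 + -1·8 = -38

-2,-2,0,-1 ; -38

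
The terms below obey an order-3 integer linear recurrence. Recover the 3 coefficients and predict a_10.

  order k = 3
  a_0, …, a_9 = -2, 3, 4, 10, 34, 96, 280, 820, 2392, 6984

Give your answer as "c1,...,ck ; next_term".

2,2,2 ; 20392

  a_3 = 2·4 + 2·3 + 2·-2 = 10
  a_4 = 2·10 + 2·4 + 2·3 = 34
  a_5 = 2·34 + 2·10 + 2·4 = 96
  a_6 = 2·96 + 2·34 + 2·10 = 280
  a_7 = 2·280 + 2·96 + 2·34 = 820
  a_8 = 2·820 + 2·280 + 2·96 = 2392
  a_9 = 2·2392 + 2·820 + 2·280 = 6984
  a_10 = 2·6984 + 2·2392 + 2·820 = 20392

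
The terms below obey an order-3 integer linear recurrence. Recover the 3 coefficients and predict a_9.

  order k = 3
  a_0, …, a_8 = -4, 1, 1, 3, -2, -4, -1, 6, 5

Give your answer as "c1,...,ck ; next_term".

  a_3 = 0·1 + -1·1 + -1·-4 = 3
  a_4 = 0·3 + -1·1 + -1·1 = -2
  a_5 = 0·-2 + -1·3 + -1·1 = -4
  a_6 = 0·-4 + -1·-2 + -1·3 = -1
  a_7 = 0·-1 + -1·-4 + -1·-2 = 6
  a_8 = 0·6 + -1·-1 + -1·-4 = 5
  a_9 = 0·5 + -1·6 + -1·-1 = -5

0,-1,-1 ; -5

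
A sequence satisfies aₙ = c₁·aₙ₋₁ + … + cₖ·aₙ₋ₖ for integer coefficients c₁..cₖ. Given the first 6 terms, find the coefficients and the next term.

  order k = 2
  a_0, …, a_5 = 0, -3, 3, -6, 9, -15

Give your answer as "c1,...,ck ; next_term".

  a_2 = -1·-3 + 1·0 = 3
  a_3 = -1·3 + 1·-3 = -6
  a_4 = -1·-6 + 1·3 = 9
  a_5 = -1·9 + 1·-6 = -15
  a_6 = -1·-15 + 1·9 = 24

-1,1 ; 24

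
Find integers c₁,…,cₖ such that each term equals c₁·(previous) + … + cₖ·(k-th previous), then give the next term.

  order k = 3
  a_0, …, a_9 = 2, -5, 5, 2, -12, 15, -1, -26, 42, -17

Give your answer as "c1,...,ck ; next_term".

-1,-1,1 ; -51

  a_3 = -1·5 + -1·-5 + 1·2 = 2
  a_4 = -1·2 + -1·5 + 1·-5 = -12
  a_5 = -1·-12 + -1·2 + 1·5 = 15
  a_6 = -1·15 + -1·-12 + 1·2 = -1
  a_7 = -1·-1 + -1·15 + 1·-12 = -26
  a_8 = -1·-26 + -1·-1 + 1·15 = 42
  a_9 = -1·42 + -1·-26 + 1·-1 = -17
  a_10 = -1·-17 + -1·42 + 1·-26 = -51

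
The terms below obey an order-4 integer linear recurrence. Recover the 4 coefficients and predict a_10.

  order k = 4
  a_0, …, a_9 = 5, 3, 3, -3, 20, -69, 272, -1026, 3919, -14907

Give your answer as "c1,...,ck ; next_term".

  a_4 = -3·-3 + 4·3 + 3·3 + -2·5 = 20
  a_5 = -3·20 + 4·-3 + 3·3 + -2·3 = -69
  a_6 = -3·-69 + 4·20 + 3·-3 + -2·3 = 272
  a_7 = -3·272 + 4·-69 + 3·20 + -2·-3 = -1026
  a_8 = -3·-1026 + 4·272 + 3·-69 + -2·20 = 3919
  a_9 = -3·3919 + 4·-1026 + 3·272 + -2·-69 = -14907
  a_10 = -3·-14907 + 4·3919 + 3·-1026 + -2·272 = 56775

-3,4,3,-2 ; 56775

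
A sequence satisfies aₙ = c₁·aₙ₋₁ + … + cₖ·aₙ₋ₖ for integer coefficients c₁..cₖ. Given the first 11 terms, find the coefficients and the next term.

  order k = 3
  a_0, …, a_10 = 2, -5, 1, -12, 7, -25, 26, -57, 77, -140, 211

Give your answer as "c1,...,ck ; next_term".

  a_3 = 0·1 + 2·-5 + -1·2 = -12
  a_4 = 0·-12 + 2·1 + -1·-5 = 7
  a_5 = 0·7 + 2·-12 + -1·1 = -25
  a_6 = 0·-25 + 2·7 + -1·-12 = 26
  a_7 = 0·26 + 2·-25 + -1·7 = -57
  a_8 = 0·-57 + 2·26 + -1·-25 = 77
  a_9 = 0·77 + 2·-57 + -1·26 = -140
  a_10 = 0·-140 + 2·77 + -1·-57 = 211
  a_11 = 0·211 + 2·-140 + -1·77 = -357

0,2,-1 ; -357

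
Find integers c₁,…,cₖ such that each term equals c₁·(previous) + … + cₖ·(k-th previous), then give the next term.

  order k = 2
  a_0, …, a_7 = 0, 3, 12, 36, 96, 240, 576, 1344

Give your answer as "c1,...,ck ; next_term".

  a_2 = 4·3 + -4·0 = 12
  a_3 = 4·12 + -4·3 = 36
  a_4 = 4·36 + -4·12 = 96
  a_5 = 4·96 + -4·36 = 240
  a_6 = 4·240 + -4·96 = 576
  a_7 = 4·576 + -4·240 = 1344
  a_8 = 4·1344 + -4·576 = 3072

4,-4 ; 3072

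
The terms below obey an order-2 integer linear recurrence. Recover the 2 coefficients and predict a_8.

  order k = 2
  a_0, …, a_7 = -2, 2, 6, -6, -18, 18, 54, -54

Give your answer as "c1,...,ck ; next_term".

0,-3 ; -162

  a_2 = 0·2 + -3·-2 = 6
  a_3 = 0·6 + -3·2 = -6
  a_4 = 0·-6 + -3·6 = -18
  a_5 = 0·-18 + -3·-6 = 18
  a_6 = 0·18 + -3·-18 = 54
  a_7 = 0·54 + -3·18 = -54
  a_8 = 0·-54 + -3·54 = -162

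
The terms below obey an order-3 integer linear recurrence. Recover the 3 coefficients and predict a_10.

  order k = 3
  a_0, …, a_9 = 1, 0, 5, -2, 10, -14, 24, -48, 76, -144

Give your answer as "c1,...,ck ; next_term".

  a_3 = 0·5 + 2·0 + -2·1 = -2
  a_4 = 0·-2 + 2·5 + -2·0 = 10
  a_5 = 0·10 + 2·-2 + -2·5 = -14
  a_6 = 0·-14 + 2·10 + -2·-2 = 24
  a_7 = 0·24 + 2·-14 + -2·10 = -48
  a_8 = 0·-48 + 2·24 + -2·-14 = 76
  a_9 = 0·76 + 2·-48 + -2·24 = -144
  a_10 = 0·-144 + 2·76 + -2·-48 = 248

0,2,-2 ; 248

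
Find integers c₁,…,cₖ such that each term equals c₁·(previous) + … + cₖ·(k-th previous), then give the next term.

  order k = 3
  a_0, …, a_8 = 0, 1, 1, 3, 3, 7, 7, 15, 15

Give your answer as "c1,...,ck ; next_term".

  a_3 = 1·1 + 2·1 + -2·0 = 3
  a_4 = 1·3 + 2·1 + -2·1 = 3
  a_5 = 1·3 + 2·3 + -2·1 = 7
  a_6 = 1·7 + 2·3 + -2·3 = 7
  a_7 = 1·7 + 2·7 + -2·3 = 15
  a_8 = 1·15 + 2·7 + -2·7 = 15
  a_9 = 1·15 + 2·15 + -2·7 = 31

1,2,-2 ; 31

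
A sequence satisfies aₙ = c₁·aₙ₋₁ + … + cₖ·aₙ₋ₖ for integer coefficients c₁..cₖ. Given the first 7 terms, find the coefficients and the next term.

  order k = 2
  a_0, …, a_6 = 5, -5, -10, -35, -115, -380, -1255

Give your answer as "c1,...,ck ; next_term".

3,1 ; -4145

  a_2 = 3·-5 + 1·5 = -10
  a_3 = 3·-10 + 1·-5 = -35
  a_4 = 3·-35 + 1·-10 = -115
  a_5 = 3·-115 + 1·-35 = -380
  a_6 = 3·-380 + 1·-115 = -1255
  a_7 = 3·-1255 + 1·-380 = -4145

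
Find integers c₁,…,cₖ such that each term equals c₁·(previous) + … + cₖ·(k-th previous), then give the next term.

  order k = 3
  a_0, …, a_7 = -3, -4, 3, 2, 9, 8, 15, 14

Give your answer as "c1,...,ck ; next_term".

1,1,-1 ; 21

  a_3 = 1·3 + 1·-4 + -1·-3 = 2
  a_4 = 1·2 + 1·3 + -1·-4 = 9
  a_5 = 1·9 + 1·2 + -1·3 = 8
  a_6 = 1·8 + 1·9 + -1·2 = 15
  a_7 = 1·15 + 1·8 + -1·9 = 14
  a_8 = 1·14 + 1·15 + -1·8 = 21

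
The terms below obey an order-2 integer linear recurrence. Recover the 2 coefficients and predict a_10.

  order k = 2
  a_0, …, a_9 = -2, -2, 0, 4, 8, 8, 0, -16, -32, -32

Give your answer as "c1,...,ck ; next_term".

  a_2 = 2·-2 + -2·-2 = 0
  a_3 = 2·0 + -2·-2 = 4
  a_4 = 2·4 + -2·0 = 8
  a_5 = 2·8 + -2·4 = 8
  a_6 = 2·8 + -2·8 = 0
  a_7 = 2·0 + -2·8 = -16
  a_8 = 2·-16 + -2·0 = -32
  a_9 = 2·-32 + -2·-16 = -32
  a_10 = 2·-32 + -2·-32 = 0

2,-2 ; 0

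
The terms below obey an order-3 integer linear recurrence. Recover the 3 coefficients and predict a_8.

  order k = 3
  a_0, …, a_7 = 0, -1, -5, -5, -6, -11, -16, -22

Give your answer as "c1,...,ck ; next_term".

1,0,1 ; -33

  a_3 = 1·-5 + 0·-1 + 1·0 = -5
  a_4 = 1·-5 + 0·-5 + 1·-1 = -6
  a_5 = 1·-6 + 0·-5 + 1·-5 = -11
  a_6 = 1·-11 + 0·-6 + 1·-5 = -16
  a_7 = 1·-16 + 0·-11 + 1·-6 = -22
  a_8 = 1·-22 + 0·-16 + 1·-11 = -33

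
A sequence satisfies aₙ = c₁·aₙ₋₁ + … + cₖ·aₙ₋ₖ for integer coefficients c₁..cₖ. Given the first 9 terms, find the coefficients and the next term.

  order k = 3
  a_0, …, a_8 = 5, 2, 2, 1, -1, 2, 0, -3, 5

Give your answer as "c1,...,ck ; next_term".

-1,-1,1 ; -2

  a_3 = -1·2 + -1·2 + 1·5 = 1
  a_4 = -1·1 + -1·2 + 1·2 = -1
  a_5 = -1·-1 + -1·1 + 1·2 = 2
  a_6 = -1·2 + -1·-1 + 1·1 = 0
  a_7 = -1·0 + -1·2 + 1·-1 = -3
  a_8 = -1·-3 + -1·0 + 1·2 = 5
  a_9 = -1·5 + -1·-3 + 1·0 = -2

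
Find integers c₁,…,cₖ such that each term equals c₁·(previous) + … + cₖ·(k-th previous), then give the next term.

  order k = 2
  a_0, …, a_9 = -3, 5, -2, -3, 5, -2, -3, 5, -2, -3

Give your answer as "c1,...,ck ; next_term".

  a_2 = -1·5 + -1·-3 = -2
  a_3 = -1·-2 + -1·5 = -3
  a_4 = -1·-3 + -1·-2 = 5
  a_5 = -1·5 + -1·-3 = -2
  a_6 = -1·-2 + -1·5 = -3
  a_7 = -1·-3 + -1·-2 = 5
  a_8 = -1·5 + -1·-3 = -2
  a_9 = -1·-2 + -1·5 = -3
  a_10 = -1·-3 + -1·-2 = 5

-1,-1 ; 5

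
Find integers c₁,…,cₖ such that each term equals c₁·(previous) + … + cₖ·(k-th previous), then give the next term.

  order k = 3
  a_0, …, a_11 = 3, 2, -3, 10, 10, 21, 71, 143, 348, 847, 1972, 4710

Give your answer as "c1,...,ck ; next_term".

1,2,3 ; 11195

  a_3 = 1·-3 + 2·2 + 3·3 = 10
  a_4 = 1·10 + 2·-3 + 3·2 = 10
  a_5 = 1·10 + 2·10 + 3·-3 = 21
  a_6 = 1·21 + 2·10 + 3·10 = 71
  a_7 = 1·71 + 2·21 + 3·10 = 143
  a_8 = 1·143 + 2·71 + 3·21 = 348
  a_9 = 1·348 + 2·143 + 3·71 = 847
  a_10 = 1·847 + 2·348 + 3·143 = 1972
  a_11 = 1·1972 + 2·847 + 3·348 = 4710
  a_12 = 1·4710 + 2·1972 + 3·847 = 11195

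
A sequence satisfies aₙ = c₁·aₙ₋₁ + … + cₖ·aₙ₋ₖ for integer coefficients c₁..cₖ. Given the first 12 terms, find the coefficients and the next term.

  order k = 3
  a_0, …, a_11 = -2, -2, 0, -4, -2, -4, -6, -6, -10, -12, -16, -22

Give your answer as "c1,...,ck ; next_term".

  a_3 = 0·0 + 1·-2 + 1·-2 = -4
  a_4 = 0·-4 + 1·0 + 1·-2 = -2
  a_5 = 0·-2 + 1·-4 + 1·0 = -4
  a_6 = 0·-4 + 1·-2 + 1·-4 = -6
  a_7 = 0·-6 + 1·-4 + 1·-2 = -6
  a_8 = 0·-6 + 1·-6 + 1·-4 = -10
  a_9 = 0·-10 + 1·-6 + 1·-6 = -12
  a_10 = 0·-12 + 1·-10 + 1·-6 = -16
  a_11 = 0·-16 + 1·-12 + 1·-10 = -22
  a_12 = 0·-22 + 1·-16 + 1·-12 = -28

0,1,1 ; -28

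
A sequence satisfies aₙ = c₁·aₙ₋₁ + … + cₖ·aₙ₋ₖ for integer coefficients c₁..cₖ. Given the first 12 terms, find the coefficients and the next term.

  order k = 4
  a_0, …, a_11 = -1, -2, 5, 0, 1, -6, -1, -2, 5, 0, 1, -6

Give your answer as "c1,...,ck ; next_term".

  a_4 = 1·0 + 0·5 + -1·-2 + 1·-1 = 1
  a_5 = 1·1 + 0·0 + -1·5 + 1·-2 = -6
  a_6 = 1·-6 + 0·1 + -1·0 + 1·5 = -1
  a_7 = 1·-1 + 0·-6 + -1·1 + 1·0 = -2
  a_8 = 1·-2 + 0·-1 + -1·-6 + 1·1 = 5
  a_9 = 1·5 + 0·-2 + -1·-1 + 1·-6 = 0
  a_10 = 1·0 + 0·5 + -1·-2 + 1·-1 = 1
  a_11 = 1·1 + 0·0 + -1·5 + 1·-2 = -6
  a_12 = 1·-6 + 0·1 + -1·0 + 1·5 = -1

1,0,-1,1 ; -1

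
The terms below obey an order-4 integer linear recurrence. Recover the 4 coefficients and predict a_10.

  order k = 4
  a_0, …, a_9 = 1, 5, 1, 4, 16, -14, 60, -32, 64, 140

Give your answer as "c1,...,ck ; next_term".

-1,2,4,-2 ; -260

  a_4 = -1·4 + 2·1 + 4·5 + -2·1 = 16
  a_5 = -1·16 + 2·4 + 4·1 + -2·5 = -14
  a_6 = -1·-14 + 2·16 + 4·4 + -2·1 = 60
  a_7 = -1·60 + 2·-14 + 4·16 + -2·4 = -32
  a_8 = -1·-32 + 2·60 + 4·-14 + -2·16 = 64
  a_9 = -1·64 + 2·-32 + 4·60 + -2·-14 = 140
  a_10 = -1·140 + 2·64 + 4·-32 + -2·60 = -260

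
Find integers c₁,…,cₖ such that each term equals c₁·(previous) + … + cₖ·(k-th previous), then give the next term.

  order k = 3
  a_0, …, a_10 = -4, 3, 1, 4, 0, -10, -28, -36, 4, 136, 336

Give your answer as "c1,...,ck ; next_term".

2,-2,-2 ; 392

  a_3 = 2·1 + -2·3 + -2·-4 = 4
  a_4 = 2·4 + -2·1 + -2·3 = 0
  a_5 = 2·0 + -2·4 + -2·1 = -10
  a_6 = 2·-10 + -2·0 + -2·4 = -28
  a_7 = 2·-28 + -2·-10 + -2·0 = -36
  a_8 = 2·-36 + -2·-28 + -2·-10 = 4
  a_9 = 2·4 + -2·-36 + -2·-28 = 136
  a_10 = 2·136 + -2·4 + -2·-36 = 336
  a_11 = 2·336 + -2·136 + -2·4 = 392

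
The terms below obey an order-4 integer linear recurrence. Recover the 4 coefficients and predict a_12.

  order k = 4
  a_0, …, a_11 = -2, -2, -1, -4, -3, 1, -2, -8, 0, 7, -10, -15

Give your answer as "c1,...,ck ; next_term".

0,-1,1,1 ; 17

  a_4 = 0·-4 + -1·-1 + 1·-2 + 1·-2 = -3
  a_5 = 0·-3 + -1·-4 + 1·-1 + 1·-2 = 1
  a_6 = 0·1 + -1·-3 + 1·-4 + 1·-1 = -2
  a_7 = 0·-2 + -1·1 + 1·-3 + 1·-4 = -8
  a_8 = 0·-8 + -1·-2 + 1·1 + 1·-3 = 0
  a_9 = 0·0 + -1·-8 + 1·-2 + 1·1 = 7
  a_10 = 0·7 + -1·0 + 1·-8 + 1·-2 = -10
  a_11 = 0·-10 + -1·7 + 1·0 + 1·-8 = -15
  a_12 = 0·-15 + -1·-10 + 1·7 + 1·0 = 17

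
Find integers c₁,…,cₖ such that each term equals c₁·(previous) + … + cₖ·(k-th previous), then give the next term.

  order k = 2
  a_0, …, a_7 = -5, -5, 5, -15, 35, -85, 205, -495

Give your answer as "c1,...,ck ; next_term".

-2,1 ; 1195

  a_2 = -2·-5 + 1·-5 = 5
  a_3 = -2·5 + 1·-5 = -15
  a_4 = -2·-15 + 1·5 = 35
  a_5 = -2·35 + 1·-15 = -85
  a_6 = -2·-85 + 1·35 = 205
  a_7 = -2·205 + 1·-85 = -495
  a_8 = -2·-495 + 1·205 = 1195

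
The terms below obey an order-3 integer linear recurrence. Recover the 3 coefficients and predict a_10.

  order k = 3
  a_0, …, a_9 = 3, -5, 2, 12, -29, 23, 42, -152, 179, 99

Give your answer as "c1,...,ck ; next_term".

-1,-1,3 ; -734

  a_3 = -1·2 + -1·-5 + 3·3 = 12
  a_4 = -1·12 + -1·2 + 3·-5 = -29
  a_5 = -1·-29 + -1·12 + 3·2 = 23
  a_6 = -1·23 + -1·-29 + 3·12 = 42
  a_7 = -1·42 + -1·23 + 3·-29 = -152
  a_8 = -1·-152 + -1·42 + 3·23 = 179
  a_9 = -1·179 + -1·-152 + 3·42 = 99
  a_10 = -1·99 + -1·179 + 3·-152 = -734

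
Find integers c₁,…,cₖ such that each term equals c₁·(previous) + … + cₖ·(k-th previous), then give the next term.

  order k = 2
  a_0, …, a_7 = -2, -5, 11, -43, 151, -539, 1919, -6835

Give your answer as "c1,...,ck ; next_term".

  a_2 = -3·-5 + 2·-2 = 11
  a_3 = -3·11 + 2·-5 = -43
  a_4 = -3·-43 + 2·11 = 151
  a_5 = -3·151 + 2·-43 = -539
  a_6 = -3·-539 + 2·151 = 1919
  a_7 = -3·1919 + 2·-539 = -6835
  a_8 = -3·-6835 + 2·1919 = 24343

-3,2 ; 24343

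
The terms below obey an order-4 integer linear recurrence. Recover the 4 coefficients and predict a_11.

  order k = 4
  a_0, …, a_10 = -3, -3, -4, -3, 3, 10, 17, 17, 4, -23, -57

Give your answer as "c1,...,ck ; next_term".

1,0,-1,-1 ; -78

  a_4 = 1·-3 + 0·-4 + -1·-3 + -1·-3 = 3
  a_5 = 1·3 + 0·-3 + -1·-4 + -1·-3 = 10
  a_6 = 1·10 + 0·3 + -1·-3 + -1·-4 = 17
  a_7 = 1·17 + 0·10 + -1·3 + -1·-3 = 17
  a_8 = 1·17 + 0·17 + -1·10 + -1·3 = 4
  a_9 = 1·4 + 0·17 + -1·17 + -1·10 = -23
  a_10 = 1·-23 + 0·4 + -1·17 + -1·17 = -57
  a_11 = 1·-57 + 0·-23 + -1·4 + -1·17 = -78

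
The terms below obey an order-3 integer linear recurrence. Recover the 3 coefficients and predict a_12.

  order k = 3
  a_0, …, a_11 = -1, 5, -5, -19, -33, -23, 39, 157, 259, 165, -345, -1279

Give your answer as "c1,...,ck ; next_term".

  a_3 = 2·-5 + -2·5 + -1·-1 = -19
  a_4 = 2·-19 + -2·-5 + -1·5 = -33
  a_5 = 2·-33 + -2·-19 + -1·-5 = -23
  a_6 = 2·-23 + -2·-33 + -1·-19 = 39
  a_7 = 2·39 + -2·-23 + -1·-33 = 157
  a_8 = 2·157 + -2·39 + -1·-23 = 259
  a_9 = 2·259 + -2·157 + -1·39 = 165
  a_10 = 2·165 + -2·259 + -1·157 = -345
  a_11 = 2·-345 + -2·165 + -1·259 = -1279
  a_12 = 2·-1279 + -2·-345 + -1·165 = -2033

2,-2,-1 ; -2033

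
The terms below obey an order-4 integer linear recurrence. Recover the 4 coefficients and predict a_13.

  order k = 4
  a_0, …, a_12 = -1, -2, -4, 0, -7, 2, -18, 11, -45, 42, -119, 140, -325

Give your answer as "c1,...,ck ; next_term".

0,2,-1,1 ; 441

  a_4 = 0·0 + 2·-4 + -1·-2 + 1·-1 = -7
  a_5 = 0·-7 + 2·0 + -1·-4 + 1·-2 = 2
  a_6 = 0·2 + 2·-7 + -1·0 + 1·-4 = -18
  a_7 = 0·-18 + 2·2 + -1·-7 + 1·0 = 11
  a_8 = 0·11 + 2·-18 + -1·2 + 1·-7 = -45
  a_9 = 0·-45 + 2·11 + -1·-18 + 1·2 = 42
  a_10 = 0·42 + 2·-45 + -1·11 + 1·-18 = -119
  a_11 = 0·-119 + 2·42 + -1·-45 + 1·11 = 140
  a_12 = 0·140 + 2·-119 + -1·42 + 1·-45 = -325
  a_13 = 0·-325 + 2·140 + -1·-119 + 1·42 = 441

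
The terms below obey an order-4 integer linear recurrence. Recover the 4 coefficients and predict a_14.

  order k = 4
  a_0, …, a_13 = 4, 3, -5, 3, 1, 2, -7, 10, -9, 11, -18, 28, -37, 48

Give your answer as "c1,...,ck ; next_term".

-1,0,0,1 ; -66

  a_4 = -1·3 + 0·-5 + 0·3 + 1·4 = 1
  a_5 = -1·1 + 0·3 + 0·-5 + 1·3 = 2
  a_6 = -1·2 + 0·1 + 0·3 + 1·-5 = -7
  a_7 = -1·-7 + 0·2 + 0·1 + 1·3 = 10
  a_8 = -1·10 + 0·-7 + 0·2 + 1·1 = -9
  a_9 = -1·-9 + 0·10 + 0·-7 + 1·2 = 11
  a_10 = -1·11 + 0·-9 + 0·10 + 1·-7 = -18
  a_11 = -1·-18 + 0·11 + 0·-9 + 1·10 = 28
  a_12 = -1·28 + 0·-18 + 0·11 + 1·-9 = -37
  a_13 = -1·-37 + 0·28 + 0·-18 + 1·11 = 48
  a_14 = -1·48 + 0·-37 + 0·28 + 1·-18 = -66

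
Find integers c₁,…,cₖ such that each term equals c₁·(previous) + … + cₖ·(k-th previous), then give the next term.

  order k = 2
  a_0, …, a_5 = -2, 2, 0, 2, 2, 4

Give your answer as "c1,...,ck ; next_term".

1,1 ; 6

  a_2 = 1·2 + 1·-2 = 0
  a_3 = 1·0 + 1·2 = 2
  a_4 = 1·2 + 1·0 = 2
  a_5 = 1·2 + 1·2 = 4
  a_6 = 1·4 + 1·2 = 6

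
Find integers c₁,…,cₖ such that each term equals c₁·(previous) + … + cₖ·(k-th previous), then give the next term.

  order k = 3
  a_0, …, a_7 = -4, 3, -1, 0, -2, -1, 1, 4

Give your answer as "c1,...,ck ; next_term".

  a_3 = 1·-1 + -1·3 + -1·-4 = 0
  a_4 = 1·0 + -1·-1 + -1·3 = -2
  a_5 = 1·-2 + -1·0 + -1·-1 = -1
  a_6 = 1·-1 + -1·-2 + -1·0 = 1
  a_7 = 1·1 + -1·-1 + -1·-2 = 4
  a_8 = 1·4 + -1·1 + -1·-1 = 4

1,-1,-1 ; 4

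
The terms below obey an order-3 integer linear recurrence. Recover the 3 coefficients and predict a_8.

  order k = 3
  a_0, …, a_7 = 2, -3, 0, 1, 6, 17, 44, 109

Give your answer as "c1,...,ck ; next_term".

  a_3 = 3·0 + -1·-3 + -1·2 = 1
  a_4 = 3·1 + -1·0 + -1·-3 = 6
  a_5 = 3·6 + -1·1 + -1·0 = 17
  a_6 = 3·17 + -1·6 + -1·1 = 44
  a_7 = 3·44 + -1·17 + -1·6 = 109
  a_8 = 3·109 + -1·44 + -1·17 = 266

3,-1,-1 ; 266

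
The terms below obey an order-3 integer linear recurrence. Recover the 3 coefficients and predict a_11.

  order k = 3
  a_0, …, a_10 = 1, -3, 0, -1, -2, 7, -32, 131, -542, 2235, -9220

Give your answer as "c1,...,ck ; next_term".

  a_3 = -4·0 + 1·-3 + 2·1 = -1
  a_4 = -4·-1 + 1·0 + 2·-3 = -2
  a_5 = -4·-2 + 1·-1 + 2·0 = 7
  a_6 = -4·7 + 1·-2 + 2·-1 = -32
  a_7 = -4·-32 + 1·7 + 2·-2 = 131
  a_8 = -4·131 + 1·-32 + 2·7 = -542
  a_9 = -4·-542 + 1·131 + 2·-32 = 2235
  a_10 = -4·2235 + 1·-542 + 2·131 = -9220
  a_11 = -4·-9220 + 1·2235 + 2·-542 = 38031

-4,1,2 ; 38031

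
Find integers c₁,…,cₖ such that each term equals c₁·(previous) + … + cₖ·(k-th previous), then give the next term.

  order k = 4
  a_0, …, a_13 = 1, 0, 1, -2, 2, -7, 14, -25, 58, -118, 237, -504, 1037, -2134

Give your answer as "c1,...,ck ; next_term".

-1,1,-3,-1 ; 4446

  a_4 = -1·-2 + 1·1 + -3·0 + -1·1 = 2
  a_5 = -1·2 + 1·-2 + -3·1 + -1·0 = -7
  a_6 = -1·-7 + 1·2 + -3·-2 + -1·1 = 14
  a_7 = -1·14 + 1·-7 + -3·2 + -1·-2 = -25
  a_8 = -1·-25 + 1·14 + -3·-7 + -1·2 = 58
  a_9 = -1·58 + 1·-25 + -3·14 + -1·-7 = -118
  a_10 = -1·-118 + 1·58 + -3·-25 + -1·14 = 237
  a_11 = -1·237 + 1·-118 + -3·58 + -1·-25 = -504
  a_12 = -1·-504 + 1·237 + -3·-118 + -1·58 = 1037
  a_13 = -1·1037 + 1·-504 + -3·237 + -1·-118 = -2134
  a_14 = -1·-2134 + 1·1037 + -3·-504 + -1·237 = 4446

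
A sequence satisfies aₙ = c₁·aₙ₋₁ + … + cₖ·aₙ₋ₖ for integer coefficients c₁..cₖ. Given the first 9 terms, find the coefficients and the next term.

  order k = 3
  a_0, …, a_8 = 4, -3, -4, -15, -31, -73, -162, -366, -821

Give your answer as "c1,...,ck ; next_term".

2,1,-1 ; -1846

  a_3 = 2·-4 + 1·-3 + -1·4 = -15
  a_4 = 2·-15 + 1·-4 + -1·-3 = -31
  a_5 = 2·-31 + 1·-15 + -1·-4 = -73
  a_6 = 2·-73 + 1·-31 + -1·-15 = -162
  a_7 = 2·-162 + 1·-73 + -1·-31 = -366
  a_8 = 2·-366 + 1·-162 + -1·-73 = -821
  a_9 = 2·-821 + 1·-366 + -1·-162 = -1846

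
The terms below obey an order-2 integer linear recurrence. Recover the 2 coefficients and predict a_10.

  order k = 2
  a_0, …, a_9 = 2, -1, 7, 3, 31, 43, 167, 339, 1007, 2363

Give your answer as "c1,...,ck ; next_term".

1,4 ; 6391

  a_2 = 1·-1 + 4·2 = 7
  a_3 = 1·7 + 4·-1 = 3
  a_4 = 1·3 + 4·7 = 31
  a_5 = 1·31 + 4·3 = 43
  a_6 = 1·43 + 4·31 = 167
  a_7 = 1·167 + 4·43 = 339
  a_8 = 1·339 + 4·167 = 1007
  a_9 = 1·1007 + 4·339 = 2363
  a_10 = 1·2363 + 4·1007 = 6391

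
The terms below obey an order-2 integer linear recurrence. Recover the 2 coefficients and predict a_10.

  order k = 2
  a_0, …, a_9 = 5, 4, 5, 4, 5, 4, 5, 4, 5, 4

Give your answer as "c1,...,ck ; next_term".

0,1 ; 5

  a_2 = 0·4 + 1·5 = 5
  a_3 = 0·5 + 1·4 = 4
  a_4 = 0·4 + 1·5 = 5
  a_5 = 0·5 + 1·4 = 4
  a_6 = 0·4 + 1·5 = 5
  a_7 = 0·5 + 1·4 = 4
  a_8 = 0·4 + 1·5 = 5
  a_9 = 0·5 + 1·4 = 4
  a_10 = 0·4 + 1·5 = 5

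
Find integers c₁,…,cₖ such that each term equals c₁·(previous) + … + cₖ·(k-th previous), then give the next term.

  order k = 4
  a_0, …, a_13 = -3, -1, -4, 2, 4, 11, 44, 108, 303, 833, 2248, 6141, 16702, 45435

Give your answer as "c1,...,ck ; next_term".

2,2,1,-3 ; 123671

  a_4 = 2·2 + 2·-4 + 1·-1 + -3·-3 = 4
  a_5 = 2·4 + 2·2 + 1·-4 + -3·-1 = 11
  a_6 = 2·11 + 2·4 + 1·2 + -3·-4 = 44
  a_7 = 2·44 + 2·11 + 1·4 + -3·2 = 108
  a_8 = 2·108 + 2·44 + 1·11 + -3·4 = 303
  a_9 = 2·303 + 2·108 + 1·44 + -3·11 = 833
  a_10 = 2·833 + 2·303 + 1·108 + -3·44 = 2248
  a_11 = 2·2248 + 2·833 + 1·303 + -3·108 = 6141
  a_12 = 2·6141 + 2·2248 + 1·833 + -3·303 = 16702
  a_13 = 2·16702 + 2·6141 + 1·2248 + -3·833 = 45435
  a_14 = 2·45435 + 2·16702 + 1·6141 + -3·2248 = 123671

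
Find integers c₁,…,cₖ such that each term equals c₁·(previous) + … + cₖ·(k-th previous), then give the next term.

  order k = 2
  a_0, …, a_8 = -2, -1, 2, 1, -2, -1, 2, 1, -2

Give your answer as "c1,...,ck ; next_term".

0,-1 ; -1

  a_2 = 0·-1 + -1·-2 = 2
  a_3 = 0·2 + -1·-1 = 1
  a_4 = 0·1 + -1·2 = -2
  a_5 = 0·-2 + -1·1 = -1
  a_6 = 0·-1 + -1·-2 = 2
  a_7 = 0·2 + -1·-1 = 1
  a_8 = 0·1 + -1·2 = -2
  a_9 = 0·-2 + -1·1 = -1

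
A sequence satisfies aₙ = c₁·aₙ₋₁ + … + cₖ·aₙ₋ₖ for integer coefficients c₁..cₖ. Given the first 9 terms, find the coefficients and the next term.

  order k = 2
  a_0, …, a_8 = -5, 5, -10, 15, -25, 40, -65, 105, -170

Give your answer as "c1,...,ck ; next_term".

  a_2 = -1·5 + 1·-5 = -10
  a_3 = -1·-10 + 1·5 = 15
  a_4 = -1·15 + 1·-10 = -25
  a_5 = -1·-25 + 1·15 = 40
  a_6 = -1·40 + 1·-25 = -65
  a_7 = -1·-65 + 1·40 = 105
  a_8 = -1·105 + 1·-65 = -170
  a_9 = -1·-170 + 1·105 = 275

-1,1 ; 275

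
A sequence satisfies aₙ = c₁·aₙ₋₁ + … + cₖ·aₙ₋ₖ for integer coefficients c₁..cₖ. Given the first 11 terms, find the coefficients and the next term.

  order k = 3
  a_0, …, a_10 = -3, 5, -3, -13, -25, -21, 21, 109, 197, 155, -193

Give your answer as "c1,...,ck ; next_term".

2,-2,-1 ; -893

  a_3 = 2·-3 + -2·5 + -1·-3 = -13
  a_4 = 2·-13 + -2·-3 + -1·5 = -25
  a_5 = 2·-25 + -2·-13 + -1·-3 = -21
  a_6 = 2·-21 + -2·-25 + -1·-13 = 21
  a_7 = 2·21 + -2·-21 + -1·-25 = 109
  a_8 = 2·109 + -2·21 + -1·-21 = 197
  a_9 = 2·197 + -2·109 + -1·21 = 155
  a_10 = 2·155 + -2·197 + -1·109 = -193
  a_11 = 2·-193 + -2·155 + -1·197 = -893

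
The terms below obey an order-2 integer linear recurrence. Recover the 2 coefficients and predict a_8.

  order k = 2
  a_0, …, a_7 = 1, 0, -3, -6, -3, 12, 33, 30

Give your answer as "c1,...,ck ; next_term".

  a_2 = 2·0 + -3·1 = -3
  a_3 = 2·-3 + -3·0 = -6
  a_4 = 2·-6 + -3·-3 = -3
  a_5 = 2·-3 + -3·-6 = 12
  a_6 = 2·12 + -3·-3 = 33
  a_7 = 2·33 + -3·12 = 30
  a_8 = 2·30 + -3·33 = -39

2,-3 ; -39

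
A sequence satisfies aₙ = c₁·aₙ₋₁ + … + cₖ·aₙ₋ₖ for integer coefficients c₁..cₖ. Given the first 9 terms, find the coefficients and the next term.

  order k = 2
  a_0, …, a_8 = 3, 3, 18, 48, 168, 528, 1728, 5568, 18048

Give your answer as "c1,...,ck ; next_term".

  a_2 = 2·3 + 4·3 = 18
  a_3 = 2·18 + 4·3 = 48
  a_4 = 2·48 + 4·18 = 168
  a_5 = 2·168 + 4·48 = 528
  a_6 = 2·528 + 4·168 = 1728
  a_7 = 2·1728 + 4·528 = 5568
  a_8 = 2·5568 + 4·1728 = 18048
  a_9 = 2·18048 + 4·5568 = 58368

2,4 ; 58368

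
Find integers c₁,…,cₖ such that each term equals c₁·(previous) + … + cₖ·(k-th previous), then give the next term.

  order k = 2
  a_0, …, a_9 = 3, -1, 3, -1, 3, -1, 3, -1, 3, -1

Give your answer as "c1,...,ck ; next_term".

  a_2 = 0·-1 + 1·3 = 3
  a_3 = 0·3 + 1·-1 = -1
  a_4 = 0·-1 + 1·3 = 3
  a_5 = 0·3 + 1·-1 = -1
  a_6 = 0·-1 + 1·3 = 3
  a_7 = 0·3 + 1·-1 = -1
  a_8 = 0·-1 + 1·3 = 3
  a_9 = 0·3 + 1·-1 = -1
  a_10 = 0·-1 + 1·3 = 3

0,1 ; 3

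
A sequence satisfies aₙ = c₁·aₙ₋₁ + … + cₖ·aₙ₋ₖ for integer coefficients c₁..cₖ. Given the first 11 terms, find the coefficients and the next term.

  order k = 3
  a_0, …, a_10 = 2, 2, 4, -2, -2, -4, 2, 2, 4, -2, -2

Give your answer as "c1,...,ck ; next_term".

  a_3 = 0·4 + 0·2 + -1·2 = -2
  a_4 = 0·-2 + 0·4 + -1·2 = -2
  a_5 = 0·-2 + 0·-2 + -1·4 = -4
  a_6 = 0·-4 + 0·-2 + -1·-2 = 2
  a_7 = 0·2 + 0·-4 + -1·-2 = 2
  a_8 = 0·2 + 0·2 + -1·-4 = 4
  a_9 = 0·4 + 0·2 + -1·2 = -2
  a_10 = 0·-2 + 0·4 + -1·2 = -2
  a_11 = 0·-2 + 0·-2 + -1·4 = -4

0,0,-1 ; -4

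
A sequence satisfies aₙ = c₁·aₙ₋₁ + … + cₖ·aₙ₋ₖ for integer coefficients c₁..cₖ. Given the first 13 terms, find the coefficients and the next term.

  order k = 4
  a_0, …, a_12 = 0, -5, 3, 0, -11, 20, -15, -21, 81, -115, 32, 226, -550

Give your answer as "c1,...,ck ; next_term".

-2,-2,1,1 ; 565

  a_4 = -2·0 + -2·3 + 1·-5 + 1·0 = -11
  a_5 = -2·-11 + -2·0 + 1·3 + 1·-5 = 20
  a_6 = -2·20 + -2·-11 + 1·0 + 1·3 = -15
  a_7 = -2·-15 + -2·20 + 1·-11 + 1·0 = -21
  a_8 = -2·-21 + -2·-15 + 1·20 + 1·-11 = 81
  a_9 = -2·81 + -2·-21 + 1·-15 + 1·20 = -115
  a_10 = -2·-115 + -2·81 + 1·-21 + 1·-15 = 32
  a_11 = -2·32 + -2·-115 + 1·81 + 1·-21 = 226
  a_12 = -2·226 + -2·32 + 1·-115 + 1·81 = -550
  a_13 = -2·-550 + -2·226 + 1·32 + 1·-115 = 565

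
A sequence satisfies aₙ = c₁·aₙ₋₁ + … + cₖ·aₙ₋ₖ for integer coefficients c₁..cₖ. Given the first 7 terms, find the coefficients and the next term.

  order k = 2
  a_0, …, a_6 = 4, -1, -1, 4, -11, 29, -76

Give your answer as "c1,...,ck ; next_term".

  a_2 = -3·-1 + -1·4 = -1
  a_3 = -3·-1 + -1·-1 = 4
  a_4 = -3·4 + -1·-1 = -11
  a_5 = -3·-11 + -1·4 = 29
  a_6 = -3·29 + -1·-11 = -76
  a_7 = -3·-76 + -1·29 = 199

-3,-1 ; 199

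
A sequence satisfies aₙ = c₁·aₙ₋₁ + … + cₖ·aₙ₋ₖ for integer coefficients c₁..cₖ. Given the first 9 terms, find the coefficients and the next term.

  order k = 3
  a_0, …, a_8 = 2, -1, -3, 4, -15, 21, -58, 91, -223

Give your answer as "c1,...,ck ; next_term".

  a_3 = -1·-3 + 3·-1 + 2·2 = 4
  a_4 = -1·4 + 3·-3 + 2·-1 = -15
  a_5 = -1·-15 + 3·4 + 2·-3 = 21
  a_6 = -1·21 + 3·-15 + 2·4 = -58
  a_7 = -1·-58 + 3·21 + 2·-15 = 91
  a_8 = -1·91 + 3·-58 + 2·21 = -223
  a_9 = -1·-223 + 3·91 + 2·-58 = 380

-1,3,2 ; 380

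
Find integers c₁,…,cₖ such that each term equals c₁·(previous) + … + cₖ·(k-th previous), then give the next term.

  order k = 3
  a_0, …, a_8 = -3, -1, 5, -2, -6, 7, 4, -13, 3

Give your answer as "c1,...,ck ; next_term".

  a_3 = 0·5 + -1·-1 + 1·-3 = -2
  a_4 = 0·-2 + -1·5 + 1·-1 = -6
  a_5 = 0·-6 + -1·-2 + 1·5 = 7
  a_6 = 0·7 + -1·-6 + 1·-2 = 4
  a_7 = 0·4 + -1·7 + 1·-6 = -13
  a_8 = 0·-13 + -1·4 + 1·7 = 3
  a_9 = 0·3 + -1·-13 + 1·4 = 17

0,-1,1 ; 17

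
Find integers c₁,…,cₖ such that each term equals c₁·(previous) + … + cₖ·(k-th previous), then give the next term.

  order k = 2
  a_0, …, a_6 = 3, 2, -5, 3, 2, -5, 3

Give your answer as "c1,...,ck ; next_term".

-1,-1 ; 2

  a_2 = -1·2 + -1·3 = -5
  a_3 = -1·-5 + -1·2 = 3
  a_4 = -1·3 + -1·-5 = 2
  a_5 = -1·2 + -1·3 = -5
  a_6 = -1·-5 + -1·2 = 3
  a_7 = -1·3 + -1·-5 = 2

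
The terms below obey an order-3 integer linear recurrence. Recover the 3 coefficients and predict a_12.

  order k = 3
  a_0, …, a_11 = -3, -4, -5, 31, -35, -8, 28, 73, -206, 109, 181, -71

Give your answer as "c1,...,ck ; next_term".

-2,-3,-3 ; -728

  a_3 = -2·-5 + -3·-4 + -3·-3 = 31
  a_4 = -2·31 + -3·-5 + -3·-4 = -35
  a_5 = -2·-35 + -3·31 + -3·-5 = -8
  a_6 = -2·-8 + -3·-35 + -3·31 = 28
  a_7 = -2·28 + -3·-8 + -3·-35 = 73
  a_8 = -2·73 + -3·28 + -3·-8 = -206
  a_9 = -2·-206 + -3·73 + -3·28 = 109
  a_10 = -2·109 + -3·-206 + -3·73 = 181
  a_11 = -2·181 + -3·109 + -3·-206 = -71
  a_12 = -2·-71 + -3·181 + -3·109 = -728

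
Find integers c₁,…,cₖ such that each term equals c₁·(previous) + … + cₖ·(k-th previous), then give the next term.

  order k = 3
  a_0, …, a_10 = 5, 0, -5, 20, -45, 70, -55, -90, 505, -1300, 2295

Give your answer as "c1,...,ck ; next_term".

-3,-3,1 ; -2480

  a_3 = -3·-5 + -3·0 + 1·5 = 20
  a_4 = -3·20 + -3·-5 + 1·0 = -45
  a_5 = -3·-45 + -3·20 + 1·-5 = 70
  a_6 = -3·70 + -3·-45 + 1·20 = -55
  a_7 = -3·-55 + -3·70 + 1·-45 = -90
  a_8 = -3·-90 + -3·-55 + 1·70 = 505
  a_9 = -3·505 + -3·-90 + 1·-55 = -1300
  a_10 = -3·-1300 + -3·505 + 1·-90 = 2295
  a_11 = -3·2295 + -3·-1300 + 1·505 = -2480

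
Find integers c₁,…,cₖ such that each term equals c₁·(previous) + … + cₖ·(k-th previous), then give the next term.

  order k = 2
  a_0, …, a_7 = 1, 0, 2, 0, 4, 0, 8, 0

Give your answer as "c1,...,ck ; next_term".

  a_2 = 0·0 + 2·1 = 2
  a_3 = 0·2 + 2·0 = 0
  a_4 = 0·0 + 2·2 = 4
  a_5 = 0·4 + 2·0 = 0
  a_6 = 0·0 + 2·4 = 8
  a_7 = 0·8 + 2·0 = 0
  a_8 = 0·0 + 2·8 = 16

0,2 ; 16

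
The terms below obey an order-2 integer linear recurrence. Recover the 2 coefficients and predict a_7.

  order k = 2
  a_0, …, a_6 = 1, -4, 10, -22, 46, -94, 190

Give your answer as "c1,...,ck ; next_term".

  a_2 = -3·-4 + -2·1 = 10
  a_3 = -3·10 + -2·-4 = -22
  a_4 = -3·-22 + -2·10 = 46
  a_5 = -3·46 + -2·-22 = -94
  a_6 = -3·-94 + -2·46 = 190
  a_7 = -3·190 + -2·-94 = -382

-3,-2 ; -382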